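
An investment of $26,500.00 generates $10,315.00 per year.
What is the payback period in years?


Formula: Payback = investment / annual cash flow
Substituting: Payback = $26,500.00 / $10,315.00
Payback = 2.5691 years

2.5691 years


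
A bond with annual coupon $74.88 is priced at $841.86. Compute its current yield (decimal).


Formula: Current yield = annual coupon / price
Substituting: CY = $74.88 / $841.86
CY = 0.088946

0.088946


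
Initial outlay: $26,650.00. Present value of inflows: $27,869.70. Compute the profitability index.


Formula: PI = PV(cash flows) / initial investment
Substituting: PI = $27,869.70 / $26,650.00
PI = 1.0458

1.0458


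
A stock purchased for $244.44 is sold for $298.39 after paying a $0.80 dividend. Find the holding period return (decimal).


Formula: HPR = (P1 - P0 + D) / P0
Gain: $298.39 - $244.44 + $0.80 = $54.75
HPR = $54.75 / $244.44 = 0.224

0.224


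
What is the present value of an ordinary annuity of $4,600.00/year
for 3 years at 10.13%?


Formula: PV = PMT * (1 - (1+r)^(-n)) / r
Discount factor: (1 + 0.1013)^(-3) = 0.748657
Bracket: 1 - 0.748657 = 0.251343
PV = $4,600.00 * 0.251343 / 0.1013 = $11,413.39

$11,413.39


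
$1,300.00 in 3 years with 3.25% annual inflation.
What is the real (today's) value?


Formula: Real value = nominal / (1 + inflation)^years
Price level: (1 + 0.0325)^3 = 1.100703
Real value = $1,300.00 / 1.100703 = $1,181.06

$1,181.06


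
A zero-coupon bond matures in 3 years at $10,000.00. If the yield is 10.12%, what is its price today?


Formula: Price = FV / (1 + r)^n
Substituting: Price = $10,000.00 / (1 + 0.1012)^3
Discount factor: (1.1012)^3 = 1.335361
Price = $10,000.00 / 1.335361 = $7,488.61

$7,488.61


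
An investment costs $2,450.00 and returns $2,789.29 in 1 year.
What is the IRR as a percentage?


Formula: IRR = C1/C0 - 1
Substituting: IRR = $2,789.29 / $2,450.00 - 1
Ratio: 1.138486 - 1 = 0.138486
IRR = 13.8486%

13.8486%


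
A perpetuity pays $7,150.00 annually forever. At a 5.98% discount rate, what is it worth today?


Formula: PV = C / r
Substituting: PV = $7,150.00 / 0.0598
PV = $119,565.22

$119,565.22


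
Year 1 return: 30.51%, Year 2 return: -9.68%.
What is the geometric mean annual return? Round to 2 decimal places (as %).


Formula: Geometric mean = ((1+r1)*(1+r2))^(1/2) - 1
Product: (1 + 0.3051) * (1 + -0.0968) = 1.3051 * 0.9032 = 1.178766
Square root: 1.178766^0.5 = 1.08571
Geometric mean = 1.08571 - 1 = 0.08571
As percentage: 8.57%

8.57%


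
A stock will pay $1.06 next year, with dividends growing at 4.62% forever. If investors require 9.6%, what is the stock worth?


Formula: P = D1 / (r - g)
Spread: r - g = 0.096 - 0.0462 = 0.0498
Substituting: P = $1.06 / 0.0498
P = $21.29

$21.29


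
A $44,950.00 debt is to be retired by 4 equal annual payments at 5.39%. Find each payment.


Formula: PMT = PV * r / (1 - (1+r)^(-n))
Denominator: 1 - (1 + 0.0539)^(-4) = 0.189408
Numerator: $44,950.00 * 0.0539 = 2422.805
PMT = 2422.805 / 0.189408 = $12,791.47

$12,791.47


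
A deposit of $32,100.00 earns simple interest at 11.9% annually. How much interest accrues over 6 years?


Formula: I = P * r * t
Substituting: I = $32,100.00 * 0.119 * 6
Step: I = $32,100.00 * 0.714
I = $22,919.40

$22,919.40


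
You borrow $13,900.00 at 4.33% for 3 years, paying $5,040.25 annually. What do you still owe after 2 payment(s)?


Formula: Balance = PV*(1+r)^k - PMT*((1+r)^k - 1)/r
Growth: (1 + 0.0433)^2 = 1.088475
Accumulated factor: ((1+r)^k - 1)/r = 2.0433
Balance = $13,900.00 * 1.088475 - $5,040.25 * 2.0433
Balance = $4,831.06

$4,831.06


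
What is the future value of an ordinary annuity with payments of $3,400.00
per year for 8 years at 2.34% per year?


Formula: FV = PMT * ((1+r)^n - 1) / r
Growth factor: (1 + 0.0234)^8 = 1.203271
Numerator: 1.203271 - 1 = 0.203271
FV = $3,400.00 * 0.203271 / 0.0234 = $29,535.04

$29,535.04


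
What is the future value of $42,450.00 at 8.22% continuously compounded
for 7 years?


Formula: FV = P * e^(r*t)
Exponent: r*t = 0.0822 * 7 = 0.5754
e^(0.5754) = 1.777842
FV = $42,450.00 * 1.777842 = $75,469.37

$75,469.37


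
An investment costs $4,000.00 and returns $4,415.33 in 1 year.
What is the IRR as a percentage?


Formula: IRR = C1/C0 - 1
Substituting: IRR = $4,415.33 / $4,000.00 - 1
Ratio: 1.103832 - 1 = 0.103832
IRR = 10.3833%

10.3833%


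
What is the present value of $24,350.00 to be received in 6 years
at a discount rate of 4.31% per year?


Formula: PV = FV / (1 + r)^n
Substituting: PV = $24,350.00 / (1 + 0.0431)^6
Discount factor: (1.0431)^6 = 1.288118
PV = $24,350.00 / 1.288118 = $18,903.55

$18,903.55


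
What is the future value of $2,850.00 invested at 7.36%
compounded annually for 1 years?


Formula: FV = P * (1 + r)^n
Substituting: FV = $2,850.00 * (1 + 0.0736)^1
Growth factor: (1.0736)^1 = 1.0736
FV = $2,850.00 * 1.0736 = $3,059.76

$3,059.76


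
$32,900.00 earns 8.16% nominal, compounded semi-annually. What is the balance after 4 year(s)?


Formula: FV = P * (1 + r/m)^(m*t)
Period rate: r/m = 0.0816 / 2 = 0.0408
Total periods: m*t = 2 * 4 = 8
Growth factor: (1 + 0.0408)^8 = 1.377014
FV = $32,900.00 * 1.377014 = $45,303.75

$45,303.75


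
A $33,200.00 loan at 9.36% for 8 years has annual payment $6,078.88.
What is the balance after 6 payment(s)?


Formula: Balance = PV*(1+r)^k - PMT*((1+r)^k - 1)/r
Growth: (1 + 0.0936)^6 = 1.71061
Accumulated factor: ((1+r)^k - 1)/r = 7.591987
Balance = $33,200.00 * 1.71061 - $6,078.88 * 7.591987
Balance = $10,641.47

$10,641.47


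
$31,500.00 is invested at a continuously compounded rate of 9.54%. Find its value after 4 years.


Formula: FV = P * e^(r*t)
Exponent: r*t = 0.0954 * 4 = 0.3816
e^(0.3816) = 1.464626
FV = $31,500.00 * 1.464626 = $46,135.72

$46,135.72


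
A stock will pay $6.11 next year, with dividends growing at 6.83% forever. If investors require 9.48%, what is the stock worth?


Formula: P = D1 / (r - g)
Spread: r - g = 0.0948 - 0.0683 = 0.0265
Substituting: P = $6.11 / 0.0265
P = $230.57

$230.57


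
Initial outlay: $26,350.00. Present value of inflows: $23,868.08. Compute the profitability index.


Formula: PI = PV(cash flows) / initial investment
Substituting: PI = $23,868.08 / $26,350.00
PI = 0.9058

0.9058


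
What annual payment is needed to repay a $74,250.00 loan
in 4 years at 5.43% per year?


Formula: PMT = PV * r / (1 - (1+r)^(-n))
Denominator: 1 - (1 + 0.0543)^(-4) = 0.190637
Numerator: $74,250.00 * 0.0543 = 4031.775
PMT = 4031.775 / 0.190637 = $21,148.93

$21,148.93


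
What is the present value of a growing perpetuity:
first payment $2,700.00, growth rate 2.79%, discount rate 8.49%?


Formula: PV = C / (r - g)
Spread: r - g = 0.0849 - 0.0279 = 0.057
Substituting: PV = $2,700.00 / 0.057
PV = $47,368.42

$47,368.42


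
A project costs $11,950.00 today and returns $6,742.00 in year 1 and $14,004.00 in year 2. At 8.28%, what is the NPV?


Formula: NPV = C0 + C1/(1+r) + C2/(1+r)^2
Discount C1: $6,742.00 / (1 + 0.0828) = $6,226.45
Discount C2: $14,004.00 / (1 + 0.0828)^2 = $11,944.16
NPV = -$11,950.00 + $6,226.45 + $11,944.16 = $6,220.61

$6,220.61


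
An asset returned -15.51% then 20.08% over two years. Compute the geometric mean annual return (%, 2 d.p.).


Formula: Geometric mean = ((1+r1)*(1+r2))^(1/2) - 1
Product: (1 + -0.1551) * (1 + 0.2008) = 0.8449 * 1.2008 = 1.014556
Square root: 1.014556^0.5 = 1.007252
Geometric mean = 1.007252 - 1 = 0.007252
As percentage: 0.73%

0.73%


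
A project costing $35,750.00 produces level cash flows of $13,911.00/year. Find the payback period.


Formula: Payback = investment / annual cash flow
Substituting: Payback = $35,750.00 / $13,911.00
Payback = 2.5699 years

2.5699 years


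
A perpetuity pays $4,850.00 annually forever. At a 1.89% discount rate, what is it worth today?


Formula: PV = C / r
Substituting: PV = $4,850.00 / 0.0189
PV = $256,613.76

$256,613.76


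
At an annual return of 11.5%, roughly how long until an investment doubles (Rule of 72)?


Formula: Years ≈ 72 / r
Substituting: Years ≈ 72 / 11.5
Years ≈ 6.3

6.3 years


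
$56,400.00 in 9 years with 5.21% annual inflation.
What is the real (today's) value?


Formula: Real value = nominal / (1 + inflation)^years
Price level: (1 + 0.0521)^9 = 1.579477
Real value = $56,400.00 / 1.579477 = $35,708.03

$35,708.03


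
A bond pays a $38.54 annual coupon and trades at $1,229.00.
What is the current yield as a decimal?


Formula: Current yield = annual coupon / price
Substituting: CY = $38.54 / $1,229.00
CY = 0.031359

0.031359


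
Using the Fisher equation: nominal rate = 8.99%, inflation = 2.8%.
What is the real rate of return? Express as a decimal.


Formula: (1 + r_real) = (1 + r_nom) / (1 + inflation)
Substituting: (1 + r_real) = 1.0899 / 1.028
(1 + r_real) = 1.060214
r_real = 1.060214 - 1 = 0.060214

0.060214


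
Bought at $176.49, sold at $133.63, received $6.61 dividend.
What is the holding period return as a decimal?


Formula: HPR = (P1 - P0 + D) / P0
Gain: $133.63 - $176.49 + $6.61 = -$36.25
HPR = -$36.25 / $176.49 = -0.2054

-0.2054


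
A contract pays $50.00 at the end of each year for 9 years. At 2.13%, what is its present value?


Formula: PV = PMT * (1 - (1+r)^(-n)) / r
Discount factor: (1 + 0.0213)^(-9) = 0.827218
Bracket: 1 - 0.827218 = 0.172782
PV = $50.00 * 0.172782 / 0.0213 = $405.59

$405.59


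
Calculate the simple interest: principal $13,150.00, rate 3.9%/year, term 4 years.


Formula: I = P * r * t
Substituting: I = $13,150.00 * 0.039 * 4
Step: I = $13,150.00 * 0.156
I = $2,051.40

$2,051.40


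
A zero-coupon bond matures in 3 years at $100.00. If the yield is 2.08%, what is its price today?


Formula: Price = FV / (1 + r)^n
Substituting: Price = $100.00 / (1 + 0.0208)^3
Discount factor: (1.0208)^3 = 1.063707
Price = $100.00 / 1.063707 = $94.01

$94.01


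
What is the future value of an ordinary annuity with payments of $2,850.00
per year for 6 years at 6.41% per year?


Formula: FV = PMT * ((1+r)^n - 1) / r
Growth factor: (1 + 0.0641)^6 = 1.451759
Numerator: 1.451759 - 1 = 0.451759
FV = $2,850.00 * 0.451759 / 0.0641 = $20,086.03

$20,086.03


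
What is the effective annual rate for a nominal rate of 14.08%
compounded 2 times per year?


Formula: EAR = (1 + r/m)^m - 1
Period rate: r/m = 0.1408 / 2 = 0.0704
Compounding: (1 + 0.0704)^2 = 1.145756
EAR = 1.145756 - 1 = 0.145756

0.145756


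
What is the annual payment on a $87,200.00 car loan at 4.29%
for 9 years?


Formula: PMT = PV * r / (1 - (1+r)^(-n))
Denominator: 1 - (1 + 0.0429)^(-9) = 0.314802
Numerator: $87,200.00 * 0.0429 = 3740.88
PMT = 3740.88 / 0.314802 = $11,883.27

$11,883.27


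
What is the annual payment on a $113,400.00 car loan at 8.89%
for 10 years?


Formula: PMT = PV * r / (1 - (1+r)^(-n))
Denominator: 1 - (1 + 0.0889)^(-10) = 0.573303
Numerator: $113,400.00 * 0.0889 = 10081.26
PMT = 10081.26 / 0.573303 = $17,584.54

$17,584.54


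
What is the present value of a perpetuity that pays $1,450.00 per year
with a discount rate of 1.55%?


Formula: PV = C / r
Substituting: PV = $1,450.00 / 0.0155
PV = $93,548.39

$93,548.39


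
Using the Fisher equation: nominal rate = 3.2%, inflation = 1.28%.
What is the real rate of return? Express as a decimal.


Formula: (1 + r_real) = (1 + r_nom) / (1 + inflation)
Substituting: (1 + r_real) = 1.032 / 1.0128
(1 + r_real) = 1.018957
r_real = 1.018957 - 1 = 0.018957

0.018957


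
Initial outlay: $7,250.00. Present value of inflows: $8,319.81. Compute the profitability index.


Formula: PI = PV(cash flows) / initial investment
Substituting: PI = $8,319.81 / $7,250.00
PI = 1.1476

1.1476


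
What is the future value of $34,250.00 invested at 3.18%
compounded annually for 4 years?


Formula: FV = P * (1 + r)^n
Substituting: FV = $34,250.00 * (1 + 0.0318)^4
Growth factor: (1.0318)^4 = 1.133397
FV = $34,250.00 * 1.133397 = $38,818.85

$38,818.85


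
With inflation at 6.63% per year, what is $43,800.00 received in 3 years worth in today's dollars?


Formula: Real value = nominal / (1 + inflation)^years
Price level: (1 + 0.0663)^3 = 1.212379
Real value = $43,800.00 / 1.212379 = $36,127.33

$36,127.33


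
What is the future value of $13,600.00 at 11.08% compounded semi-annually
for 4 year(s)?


Formula: FV = P * (1 + r/m)^(m*t)
Period rate: r/m = 0.1108 / 2 = 0.0554
Total periods: m*t = 2 * 4 = 8
Growth factor: (1 + 0.0554)^8 = 1.539348
FV = $13,600.00 * 1.539348 = $20,935.13

$20,935.13


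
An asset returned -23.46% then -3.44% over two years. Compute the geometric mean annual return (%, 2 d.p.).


Formula: Geometric mean = ((1+r1)*(1+r2))^(1/2) - 1
Product: (1 + -0.2346) * (1 + -0.0344) = 0.7654 * 0.9656 = 0.73907
Square root: 0.73907^0.5 = 0.859692
Geometric mean = 0.859692 - 1 = -0.140308
As percentage: -14.03%

-14.03%


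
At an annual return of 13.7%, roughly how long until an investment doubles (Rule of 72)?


Formula: Years ≈ 72 / r
Substituting: Years ≈ 72 / 13.7
Years ≈ 5.3

5.3 years


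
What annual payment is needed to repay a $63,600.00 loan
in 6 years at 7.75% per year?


Formula: PMT = PV * r / (1 - (1+r)^(-n))
Denominator: 1 - (1 + 0.0775)^(-6) = 0.361007
Numerator: $63,600.00 * 0.0775 = 4929.0
PMT = 4929.0 / 0.361007 = $13,653.49

$13,653.49


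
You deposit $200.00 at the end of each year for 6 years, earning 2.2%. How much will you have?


Formula: FV = PMT * ((1+r)^n - 1) / r
Growth factor: (1 + 0.022)^6 = 1.139477
Numerator: 1.139477 - 1 = 0.139477
FV = $200.00 * 0.139477 / 0.022 = $1,267.97

$1,267.97


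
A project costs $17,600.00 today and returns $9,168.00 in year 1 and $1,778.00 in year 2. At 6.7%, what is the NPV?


Formula: NPV = C0 + C1/(1+r) + C2/(1+r)^2
Discount C1: $9,168.00 / (1 + 0.067) = $8,592.31
Discount C2: $1,778.00 / (1 + 0.067)^2 = $1,561.72
NPV = -$17,600.00 + $8,592.31 + $1,561.72 = -$7,445.97

-$7,445.97


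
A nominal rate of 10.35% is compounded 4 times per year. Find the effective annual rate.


Formula: EAR = (1 + r/m)^m - 1
Period rate: r/m = 0.1035 / 4 = 0.025875
Compounding: (1 + 0.025875)^4 = 1.107587
EAR = 1.107587 - 1 = 0.107587

0.107587


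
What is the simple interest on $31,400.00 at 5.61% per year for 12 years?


Formula: I = P * r * t
Substituting: I = $31,400.00 * 0.0561 * 12
Step: I = $31,400.00 * 0.6732
I = $21,138.48

$21,138.48


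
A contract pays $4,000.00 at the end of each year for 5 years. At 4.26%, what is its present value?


Formula: PV = PMT * (1 - (1+r)^(-n)) / r
Discount factor: (1 + 0.0426)^(-5) = 0.81173
Bracket: 1 - 0.81173 = 0.18827
PV = $4,000.00 * 0.18827 / 0.0426 = $17,677.97

$17,677.97


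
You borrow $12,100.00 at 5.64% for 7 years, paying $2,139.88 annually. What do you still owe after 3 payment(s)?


Formula: Balance = PV*(1+r)^k - PMT*((1+r)^k - 1)/r
Growth: (1 + 0.0564)^3 = 1.178922
Accumulated factor: ((1+r)^k - 1)/r = 3.172381
Balance = $12,100.00 * 1.178922 - $2,139.88 * 3.172381
Balance = $7,476.45

$7,476.45


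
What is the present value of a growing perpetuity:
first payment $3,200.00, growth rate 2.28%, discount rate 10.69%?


Formula: PV = C / (r - g)
Spread: r - g = 0.1069 - 0.0228 = 0.0841
Substituting: PV = $3,200.00 / 0.0841
PV = $38,049.94

$38,049.94


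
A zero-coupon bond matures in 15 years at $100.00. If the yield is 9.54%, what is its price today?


Formula: Price = FV / (1 + r)^n
Substituting: Price = $100.00 / (1 + 0.0954)^15
Discount factor: (1.0954)^15 = 3.922754
Price = $100.00 / 3.922754 = $25.49

$25.49


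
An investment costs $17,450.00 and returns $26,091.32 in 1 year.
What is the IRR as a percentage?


Formula: IRR = C1/C0 - 1
Substituting: IRR = $26,091.32 / $17,450.00 - 1
Ratio: 1.495205 - 1 = 0.495205
IRR = 49.5205%

49.5205%


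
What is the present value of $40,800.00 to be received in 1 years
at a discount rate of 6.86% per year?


Formula: PV = FV / (1 + r)^n
Substituting: PV = $40,800.00 / (1 + 0.0686)^1
Discount factor: (1.0686)^1 = 1.0686
PV = $40,800.00 / 1.0686 = $38,180.80

$38,180.80


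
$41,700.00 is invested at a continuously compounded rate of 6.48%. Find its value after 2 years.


Formula: FV = P * e^(r*t)
Exponent: r*t = 0.0648 * 2 = 0.1296
e^(0.1296) = 1.138373
FV = $41,700.00 * 1.138373 = $47,470.15

$47,470.15


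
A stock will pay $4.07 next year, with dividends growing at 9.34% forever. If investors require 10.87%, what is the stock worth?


Formula: P = D1 / (r - g)
Spread: r - g = 0.1087 - 0.0934 = 0.0153
Substituting: P = $4.07 / 0.0153
P = $266.01

$266.01


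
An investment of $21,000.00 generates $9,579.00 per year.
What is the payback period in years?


Formula: Payback = investment / annual cash flow
Substituting: Payback = $21,000.00 / $9,579.00
Payback = 2.1923 years

2.1923 years


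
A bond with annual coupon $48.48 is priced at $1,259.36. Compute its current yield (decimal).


Formula: Current yield = annual coupon / price
Substituting: CY = $48.48 / $1,259.36
CY = 0.038496

0.038496


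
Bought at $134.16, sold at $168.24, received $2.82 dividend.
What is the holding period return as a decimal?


Formula: HPR = (P1 - P0 + D) / P0
Gain: $168.24 - $134.16 + $2.82 = $36.90
HPR = $36.90 / $134.16 = 0.275

0.275


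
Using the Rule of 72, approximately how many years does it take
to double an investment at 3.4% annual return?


Formula: Years ≈ 72 / r
Substituting: Years ≈ 72 / 3.4
Years ≈ 21.2

21.2 years


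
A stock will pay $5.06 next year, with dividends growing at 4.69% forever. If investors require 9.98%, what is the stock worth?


Formula: P = D1 / (r - g)
Spread: r - g = 0.0998 - 0.0469 = 0.0529
Substituting: P = $5.06 / 0.0529
P = $95.65

$95.65


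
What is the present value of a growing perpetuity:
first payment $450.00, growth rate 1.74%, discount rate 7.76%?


Formula: PV = C / (r - g)
Spread: r - g = 0.0776 - 0.0174 = 0.0602
Substituting: PV = $450.00 / 0.0602
PV = $7,475.08

$7,475.08


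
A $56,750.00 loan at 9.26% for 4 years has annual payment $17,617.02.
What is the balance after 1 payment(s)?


Formula: Balance = PV*(1+r)^k - PMT*((1+r)^k - 1)/r
Growth: (1 + 0.0926)^1 = 1.0926
Accumulated factor: ((1+r)^k - 1)/r = 1.0
Balance = $56,750.00 * 1.0926 - $17,617.02 * 1.0
Balance = $44,388.03

$44,388.03


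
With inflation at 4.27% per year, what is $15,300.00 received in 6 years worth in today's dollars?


Formula: Real value = nominal / (1 + inflation)^years
Price level: (1 + 0.0427)^6 = 1.285157
Real value = $15,300.00 / 1.285157 = $11,905.16

$11,905.16


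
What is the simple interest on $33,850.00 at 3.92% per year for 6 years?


Formula: I = P * r * t
Substituting: I = $33,850.00 * 0.0392 * 6
Step: I = $33,850.00 * 0.2352
I = $7,961.52

$7,961.52


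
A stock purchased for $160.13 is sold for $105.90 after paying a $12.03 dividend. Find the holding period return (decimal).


Formula: HPR = (P1 - P0 + D) / P0
Gain: $105.90 - $160.13 + $12.03 = -$42.20
HPR = -$42.20 / $160.13 = -0.2635

-0.2635


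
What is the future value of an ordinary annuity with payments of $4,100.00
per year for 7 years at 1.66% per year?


Formula: FV = PMT * ((1+r)^n - 1) / r
Growth factor: (1 + 0.0166)^7 = 1.12215
Numerator: 1.12215 - 1 = 0.12215
FV = $4,100.00 * 0.12215 / 0.0166 = $30,169.47

$30,169.47


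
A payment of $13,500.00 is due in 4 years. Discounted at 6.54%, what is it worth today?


Formula: PV = FV / (1 + r)^n
Substituting: PV = $13,500.00 / (1 + 0.0654)^4
Discount factor: (1.0654)^4 = 1.2884
PV = $13,500.00 / 1.2884 = $10,478.11

$10,478.11


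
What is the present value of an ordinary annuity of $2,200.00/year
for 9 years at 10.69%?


Formula: PV = PMT * (1 - (1+r)^(-n)) / r
Discount factor: (1 + 0.1069)^(-9) = 0.400889
Bracket: 1 - 0.400889 = 0.599111
PV = $2,200.00 * 0.599111 / 0.1069 = $12,329.69

$12,329.69


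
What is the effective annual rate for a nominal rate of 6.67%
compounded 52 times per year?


Formula: EAR = (1 + r/m)^m - 1
Period rate: r/m = 0.0667 / 52 = 0.001283
Compounding: (1 + 0.001283)^52 = 1.068929
EAR = 1.068929 - 1 = 0.068929

0.068929


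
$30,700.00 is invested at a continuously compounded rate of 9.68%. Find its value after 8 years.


Formula: FV = P * e^(r*t)
Exponent: r*t = 0.0968 * 8 = 0.7744
e^(0.7744) = 2.16929
FV = $30,700.00 * 2.16929 = $66,597.21

$66,597.21


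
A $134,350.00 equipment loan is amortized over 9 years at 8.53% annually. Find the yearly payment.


Formula: PMT = PV * r / (1 - (1+r)^(-n))
Denominator: 1 - (1 + 0.0853)^(-9) = 0.521313
Numerator: $134,350.00 * 0.0853 = 11460.055
PMT = 11460.055 / 0.521313 = $21,983.07

$21,983.07


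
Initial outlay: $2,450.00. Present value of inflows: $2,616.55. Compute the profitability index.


Formula: PI = PV(cash flows) / initial investment
Substituting: PI = $2,616.55 / $2,450.00
PI = 1.068

1.068


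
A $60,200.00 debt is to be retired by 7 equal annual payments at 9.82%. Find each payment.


Formula: PMT = PV * r / (1 - (1+r)^(-n))
Denominator: 1 - (1 + 0.0982)^(-7) = 0.480925
Numerator: $60,200.00 * 0.0982 = 5911.64
PMT = 5911.64 / 0.480925 = $12,292.22

$12,292.22


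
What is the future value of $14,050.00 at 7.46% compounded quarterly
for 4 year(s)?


Formula: FV = P * (1 + r/m)^(m*t)
Period rate: r/m = 0.0746 / 4 = 0.01865
Total periods: m*t = 4 * 4 = 16
Growth factor: (1 + 0.01865)^16 = 1.344002
FV = $14,050.00 * 1.344002 = $18,883.22

$18,883.22


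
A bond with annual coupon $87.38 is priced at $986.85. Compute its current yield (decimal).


Formula: Current yield = annual coupon / price
Substituting: CY = $87.38 / $986.85
CY = 0.088544

0.088544


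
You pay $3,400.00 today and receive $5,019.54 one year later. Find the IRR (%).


Formula: IRR = C1/C0 - 1
Substituting: IRR = $5,019.54 / $3,400.00 - 1
Ratio: 1.476335 - 1 = 0.476335
IRR = 47.6335%

47.6335%


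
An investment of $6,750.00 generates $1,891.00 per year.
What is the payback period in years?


Formula: Payback = investment / annual cash flow
Substituting: Payback = $6,750.00 / $1,891.00
Payback = 3.5695 years

3.5695 years


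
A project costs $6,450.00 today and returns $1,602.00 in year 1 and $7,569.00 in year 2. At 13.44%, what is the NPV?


Formula: NPV = C0 + C1/(1+r) + C2/(1+r)^2
Discount C1: $1,602.00 / (1 + 0.1344) = $1,412.20
Discount C2: $7,569.00 / (1 + 0.1344)^2 = $5,881.74
NPV = -$6,450.00 + $1,412.20 + $5,881.74 = $843.94

$843.94


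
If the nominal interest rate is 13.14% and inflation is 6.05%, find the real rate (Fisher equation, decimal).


Formula: (1 + r_real) = (1 + r_nom) / (1 + inflation)
Substituting: (1 + r_real) = 1.1314 / 1.0605
(1 + r_real) = 1.066855
r_real = 1.066855 - 1 = 0.066855

0.066855


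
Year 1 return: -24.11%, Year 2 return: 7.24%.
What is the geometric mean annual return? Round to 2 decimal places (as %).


Formula: Geometric mean = ((1+r1)*(1+r2))^(1/2) - 1
Product: (1 + -0.2411) * (1 + 0.0724) = 0.7589 * 1.0724 = 0.813844
Square root: 0.813844^0.5 = 0.902133
Geometric mean = 0.902133 - 1 = -0.097867
As percentage: -9.79%

-9.79%


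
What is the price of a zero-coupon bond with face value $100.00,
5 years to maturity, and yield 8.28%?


Formula: Price = FV / (1 + r)^n
Substituting: Price = $100.00 / (1 + 0.0828)^5
Discount factor: (1.0828)^5 = 1.488474
Price = $100.00 / 1.488474 = $67.18

$67.18


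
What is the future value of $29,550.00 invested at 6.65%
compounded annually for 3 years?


Formula: FV = P * (1 + r)^n
Substituting: FV = $29,550.00 * (1 + 0.0665)^3
Growth factor: (1.0665)^3 = 1.213061
FV = $29,550.00 * 1.213061 = $35,845.95

$35,845.95


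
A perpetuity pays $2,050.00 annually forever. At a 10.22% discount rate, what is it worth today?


Formula: PV = C / r
Substituting: PV = $2,050.00 / 0.1022
PV = $20,058.71

$20,058.71


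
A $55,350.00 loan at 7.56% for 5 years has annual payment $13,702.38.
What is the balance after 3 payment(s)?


Formula: Balance = PV*(1+r)^k - PMT*((1+r)^k - 1)/r
Growth: (1 + 0.0756)^3 = 1.244378
Accumulated factor: ((1+r)^k - 1)/r = 3.232515
Balance = $55,350.00 * 1.244378 - $13,702.38 * 3.232515
Balance = $24,583.18

$24,583.18


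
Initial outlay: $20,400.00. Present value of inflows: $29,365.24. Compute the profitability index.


Formula: PI = PV(cash flows) / initial investment
Substituting: PI = $29,365.24 / $20,400.00
PI = 1.4395

1.4395


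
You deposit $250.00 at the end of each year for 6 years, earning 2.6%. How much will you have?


Formula: FV = PMT * ((1+r)^n - 1) / r
Growth factor: (1 + 0.026)^6 = 1.166498
Numerator: 1.166498 - 1 = 0.166498
FV = $250.00 * 0.166498 / 0.026 = $1,600.95

$1,600.95


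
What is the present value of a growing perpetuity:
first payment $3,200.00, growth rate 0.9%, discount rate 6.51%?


Formula: PV = C / (r - g)
Spread: r - g = 0.0651 - 0.009 = 0.0561
Substituting: PV = $3,200.00 / 0.0561
PV = $57,041.00

$57,041.00


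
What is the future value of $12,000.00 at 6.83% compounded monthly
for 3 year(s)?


Formula: FV = P * (1 + r/m)^(m*t)
Period rate: r/m = 0.0683 / 12 = 0.005692
Total periods: m*t = 12 * 3 = 36
Growth factor: (1 + 0.005692)^36 = 1.22669
FV = $12,000.00 * 1.22669 = $14,720.27

$14,720.27


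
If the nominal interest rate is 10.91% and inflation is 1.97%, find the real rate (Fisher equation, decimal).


Formula: (1 + r_real) = (1 + r_nom) / (1 + inflation)
Substituting: (1 + r_real) = 1.1091 / 1.0197
(1 + r_real) = 1.087673
r_real = 1.087673 - 1 = 0.087673

0.087673


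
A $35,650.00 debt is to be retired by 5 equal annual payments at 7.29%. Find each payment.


Formula: PMT = PV * r / (1 - (1+r)^(-n))
Denominator: 1 - (1 + 0.0729)^(-5) = 0.296598
Numerator: $35,650.00 * 0.0729 = 2598.885
PMT = 2598.885 / 0.296598 = $8,762.32

$8,762.32


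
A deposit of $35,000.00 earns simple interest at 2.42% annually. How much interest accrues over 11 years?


Formula: I = P * r * t
Substituting: I = $35,000.00 * 0.0242 * 11
Step: I = $35,000.00 * 0.2662
I = $9,317.00

$9,317.00


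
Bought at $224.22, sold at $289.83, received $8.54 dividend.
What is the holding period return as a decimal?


Formula: HPR = (P1 - P0 + D) / P0
Gain: $289.83 - $224.22 + $8.54 = $74.15
HPR = $74.15 / $224.22 = 0.3307

0.3307


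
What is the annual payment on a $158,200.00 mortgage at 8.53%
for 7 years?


Formula: PMT = PV * r / (1 - (1+r)^(-n))
Denominator: 1 - (1 + 0.0853)^(-7) = 0.436166
Numerator: $158,200.00 * 0.0853 = 13494.46
PMT = 13494.46 / 0.436166 = $30,938.83

$30,938.83


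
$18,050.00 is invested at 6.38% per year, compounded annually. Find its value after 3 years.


Formula: FV = P * (1 + r)^n
Substituting: FV = $18,050.00 * (1 + 0.0638)^3
Growth factor: (1.0638)^3 = 1.203871
FV = $18,050.00 * 1.203871 = $21,729.87

$21,729.87


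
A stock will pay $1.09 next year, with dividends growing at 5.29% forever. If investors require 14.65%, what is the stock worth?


Formula: P = D1 / (r - g)
Spread: r - g = 0.1465 - 0.0529 = 0.0936
Substituting: P = $1.09 / 0.0936
P = $11.65

$11.65


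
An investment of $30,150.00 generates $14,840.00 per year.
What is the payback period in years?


Formula: Payback = investment / annual cash flow
Substituting: Payback = $30,150.00 / $14,840.00
Payback = 2.0317 years

2.0317 years


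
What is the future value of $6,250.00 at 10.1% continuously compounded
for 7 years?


Formula: FV = P * e^(r*t)
Exponent: r*t = 0.101 * 7 = 0.707
e^(0.707) = 2.027898
FV = $6,250.00 * 2.027898 = $12,674.37

$12,674.37


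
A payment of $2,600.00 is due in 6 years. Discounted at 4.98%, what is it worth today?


Formula: PV = FV / (1 + r)^n
Substituting: PV = $2,600.00 / (1 + 0.0498)^6
Discount factor: (1.0498)^6 = 1.338565
PV = $2,600.00 / 1.338565 = $1,942.38

$1,942.38


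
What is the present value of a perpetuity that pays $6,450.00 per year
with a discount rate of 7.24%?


Formula: PV = C / r
Substituting: PV = $6,450.00 / 0.0724
PV = $89,088.40

$89,088.40


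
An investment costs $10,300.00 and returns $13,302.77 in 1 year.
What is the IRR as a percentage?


Formula: IRR = C1/C0 - 1
Substituting: IRR = $13,302.77 / $10,300.00 - 1
Ratio: 1.291531 - 1 = 0.291531
IRR = 29.1531%

29.1531%


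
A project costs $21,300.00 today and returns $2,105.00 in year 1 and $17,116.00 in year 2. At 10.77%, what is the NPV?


Formula: NPV = C0 + C1/(1+r) + C2/(1+r)^2
Discount C1: $2,105.00 / (1 + 0.1077) = $1,900.33
Discount C2: $17,116.00 / (1 + 0.1077)^2 = $13,949.48
NPV = -$21,300.00 + $1,900.33 + $13,949.48 = -$5,450.19

-$5,450.19


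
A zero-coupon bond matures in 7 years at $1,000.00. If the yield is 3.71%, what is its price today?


Formula: Price = FV / (1 + r)^n
Substituting: Price = $1,000.00 / (1 + 0.0371)^7
Discount factor: (1.0371)^7 = 1.29046
Price = $1,000.00 / 1.29046 = $774.92

$774.92


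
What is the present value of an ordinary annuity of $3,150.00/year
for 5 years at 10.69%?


Formula: PV = PMT * (1 - (1+r)^(-n)) / r
Discount factor: (1 + 0.1069)^(-5) = 0.601808
Bracket: 1 - 0.601808 = 0.398192
PV = $3,150.00 * 0.398192 / 0.1069 = $11,733.44

$11,733.44


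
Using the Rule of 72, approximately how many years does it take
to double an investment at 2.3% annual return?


Formula: Years ≈ 72 / r
Substituting: Years ≈ 72 / 2.3
Years ≈ 31.3

31.3 years


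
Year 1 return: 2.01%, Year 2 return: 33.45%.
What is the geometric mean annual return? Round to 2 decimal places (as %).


Formula: Geometric mean = ((1+r1)*(1+r2))^(1/2) - 1
Product: (1 + 0.0201) * (1 + 0.3345) = 1.0201 * 1.3345 = 1.361323
Square root: 1.361323^0.5 = 1.166758
Geometric mean = 1.166758 - 1 = 0.166758
As percentage: 16.68%

16.68%


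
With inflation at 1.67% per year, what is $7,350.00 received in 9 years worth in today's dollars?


Formula: Real value = nominal / (1 + inflation)^years
Price level: (1 + 0.0167)^9 = 1.160741
Real value = $7,350.00 / 1.160741 = $6,332.16

$6,332.16


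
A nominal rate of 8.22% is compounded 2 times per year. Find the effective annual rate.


Formula: EAR = (1 + r/m)^m - 1
Period rate: r/m = 0.0822 / 2 = 0.0411
Compounding: (1 + 0.0411)^2 = 1.083889
EAR = 1.083889 - 1 = 0.083889

0.083889


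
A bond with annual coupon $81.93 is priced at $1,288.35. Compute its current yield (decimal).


Formula: Current yield = annual coupon / price
Substituting: CY = $81.93 / $1,288.35
CY = 0.063593

0.063593


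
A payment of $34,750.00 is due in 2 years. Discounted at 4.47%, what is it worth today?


Formula: PV = FV / (1 + r)^n
Substituting: PV = $34,750.00 / (1 + 0.0447)^2
Discount factor: (1.0447)^2 = 1.091398
PV = $34,750.00 / 1.091398 = $31,839.89

$31,839.89


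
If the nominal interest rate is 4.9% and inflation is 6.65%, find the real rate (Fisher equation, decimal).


Formula: (1 + r_real) = (1 + r_nom) / (1 + inflation)
Substituting: (1 + r_real) = 1.049 / 1.0665
(1 + r_real) = 0.983591
r_real = 0.983591 - 1 = -0.016409

-0.016409


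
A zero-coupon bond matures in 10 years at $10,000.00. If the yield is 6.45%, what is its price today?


Formula: Price = FV / (1 + r)^n
Substituting: Price = $10,000.00 / (1 + 0.0645)^10
Discount factor: (1.0645)^10 = 1.868343
Price = $10,000.00 / 1.868343 = $5,352.34

$5,352.34


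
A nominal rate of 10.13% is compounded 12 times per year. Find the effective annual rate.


Formula: EAR = (1 + r/m)^m - 1
Period rate: r/m = 0.1013 / 12 = 0.008442
Compounding: (1 + 0.008442)^12 = 1.106138
EAR = 1.106138 - 1 = 0.106138

0.106138


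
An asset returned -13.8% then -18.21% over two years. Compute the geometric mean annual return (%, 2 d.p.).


Formula: Geometric mean = ((1+r1)*(1+r2))^(1/2) - 1
Product: (1 + -0.138) * (1 + -0.1821) = 0.862 * 0.8179 = 0.70503
Square root: 0.70503^0.5 = 0.839661
Geometric mean = 0.839661 - 1 = -0.160339
As percentage: -16.03%

-16.03%


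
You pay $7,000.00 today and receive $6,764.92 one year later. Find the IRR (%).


Formula: IRR = C1/C0 - 1
Substituting: IRR = $6,764.92 / $7,000.00 - 1
Ratio: 0.966417 - 1 = -0.033583
IRR = -3.3583%

-3.3583%


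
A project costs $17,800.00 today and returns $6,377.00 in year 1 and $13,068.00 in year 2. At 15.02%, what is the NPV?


Formula: NPV = C0 + C1/(1+r) + C2/(1+r)^2
Discount C1: $6,377.00 / (1 + 0.1502) = $5,544.25
Discount C2: $13,068.00 / (1 + 0.1502)^2 = $9,877.85
NPV = -$17,800.00 + $5,544.25 + $9,877.85 = -$2,377.90

-$2,377.90


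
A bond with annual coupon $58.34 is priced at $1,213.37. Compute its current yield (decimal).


Formula: Current yield = annual coupon / price
Substituting: CY = $58.34 / $1,213.37
CY = 0.048081

0.048081


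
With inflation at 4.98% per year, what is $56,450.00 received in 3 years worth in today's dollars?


Formula: Real value = nominal / (1 + inflation)^years
Price level: (1 + 0.0498)^3 = 1.156964
Real value = $56,450.00 / 1.156964 = $48,791.51

$48,791.51


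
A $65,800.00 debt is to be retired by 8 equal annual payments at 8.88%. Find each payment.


Formula: PMT = PV * r / (1 - (1+r)^(-n))
Denominator: 1 - (1 + 0.0888)^(-8) = 0.493692
Numerator: $65,800.00 * 0.0888 = 5843.04
PMT = 5843.04 / 0.493692 = $11,835.40

$11,835.40


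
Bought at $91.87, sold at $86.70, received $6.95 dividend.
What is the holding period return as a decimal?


Formula: HPR = (P1 - P0 + D) / P0
Gain: $86.70 - $91.87 + $6.95 = $1.78
HPR = $1.78 / $91.87 = 0.0194

0.0194


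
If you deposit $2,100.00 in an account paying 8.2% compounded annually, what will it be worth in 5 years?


Formula: FV = P * (1 + r)^n
Substituting: FV = $2,100.00 * (1 + 0.082)^5
Growth factor: (1.082)^5 = 1.482983
FV = $2,100.00 * 1.482983 = $3,114.27

$3,114.27


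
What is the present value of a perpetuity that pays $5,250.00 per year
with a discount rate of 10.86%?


Formula: PV = C / r
Substituting: PV = $5,250.00 / 0.1086
PV = $48,342.54

$48,342.54


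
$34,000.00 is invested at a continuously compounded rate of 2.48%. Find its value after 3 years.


Formula: FV = P * e^(r*t)
Exponent: r*t = 0.0248 * 3 = 0.0744
e^(0.0744) = 1.077238
FV = $34,000.00 * 1.077238 = $36,626.08

$36,626.08


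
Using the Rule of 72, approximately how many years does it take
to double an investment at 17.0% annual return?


Formula: Years ≈ 72 / r
Substituting: Years ≈ 72 / 17.0
Years ≈ 4.2

4.2 years


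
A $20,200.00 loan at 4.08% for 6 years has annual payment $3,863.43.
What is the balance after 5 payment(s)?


Formula: Balance = PV*(1+r)^k - PMT*((1+r)^k - 1)/r
Growth: (1 + 0.0408)^5 = 1.22134
Accumulated factor: ((1+r)^k - 1)/r = 5.424989
Balance = $20,200.00 * 1.22134 - $3,863.43 * 5.424989
Balance = $3,711.99

$3,711.99


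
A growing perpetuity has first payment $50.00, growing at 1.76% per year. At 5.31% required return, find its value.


Formula: PV = C / (r - g)
Spread: r - g = 0.0531 - 0.0176 = 0.0355
Substituting: PV = $50.00 / 0.0355
PV = $1,408.45

$1,408.45


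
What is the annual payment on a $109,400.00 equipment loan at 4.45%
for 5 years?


Formula: PMT = PV * r / (1 - (1+r)^(-n))
Denominator: 1 - (1 + 0.0445)^(-5) = 0.195626
Numerator: $109,400.00 * 0.0445 = 4868.3
PMT = 4868.3 / 0.195626 = $24,885.69

$24,885.69


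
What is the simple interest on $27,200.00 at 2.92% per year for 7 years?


Formula: I = P * r * t
Substituting: I = $27,200.00 * 0.0292 * 7
Step: I = $27,200.00 * 0.2044
I = $5,559.68

$5,559.68


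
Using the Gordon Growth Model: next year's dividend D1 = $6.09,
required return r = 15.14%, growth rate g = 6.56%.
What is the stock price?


Formula: P = D1 / (r - g)
Spread: r - g = 0.1514 - 0.0656 = 0.0858
Substituting: P = $6.09 / 0.0858
P = $70.98

$70.98


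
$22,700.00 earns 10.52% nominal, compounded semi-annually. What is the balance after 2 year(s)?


Formula: FV = P * (1 + r/m)^(m*t)
Period rate: r/m = 0.1052 / 2 = 0.0526
Total periods: m*t = 2 * 2 = 4
Growth factor: (1 + 0.0526)^4 = 1.22759
FV = $22,700.00 * 1.22759 = $27,866.30

$27,866.30


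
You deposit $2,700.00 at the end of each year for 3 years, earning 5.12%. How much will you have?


Formula: FV = PMT * ((1+r)^n - 1) / r
Growth factor: (1 + 0.0512)^3 = 1.161599
Numerator: 1.161599 - 1 = 0.161599
FV = $2,700.00 * 0.161599 / 0.0512 = $8,521.80

$8,521.80


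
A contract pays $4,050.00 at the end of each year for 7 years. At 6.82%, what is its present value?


Formula: PV = PMT * (1 - (1+r)^(-n)) / r
Discount factor: (1 + 0.0682)^(-7) = 0.630133
Bracket: 1 - 0.630133 = 0.369867
PV = $4,050.00 * 0.369867 / 0.0682 = $21,964.26

$21,964.26


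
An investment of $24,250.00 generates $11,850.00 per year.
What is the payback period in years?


Formula: Payback = investment / annual cash flow
Substituting: Payback = $24,250.00 / $11,850.00
Payback = 2.0464 years

2.0464 years


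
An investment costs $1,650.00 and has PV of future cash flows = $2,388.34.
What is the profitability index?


Formula: PI = PV(cash flows) / initial investment
Substituting: PI = $2,388.34 / $1,650.00
PI = 1.4475

1.4475


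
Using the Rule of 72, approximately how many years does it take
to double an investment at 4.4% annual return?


Formula: Years ≈ 72 / r
Substituting: Years ≈ 72 / 4.4
Years ≈ 16.4

16.4 years


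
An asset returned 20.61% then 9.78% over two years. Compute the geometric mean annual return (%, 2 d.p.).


Formula: Geometric mean = ((1+r1)*(1+r2))^(1/2) - 1
Product: (1 + 0.2061) * (1 + 0.0978) = 1.2061 * 1.0978 = 1.324057
Square root: 1.324057^0.5 = 1.150677
Geometric mean = 1.150677 - 1 = 0.150677
As percentage: 15.07%

15.07%


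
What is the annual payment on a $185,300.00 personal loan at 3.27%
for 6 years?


Formula: PMT = PV * r / (1 - (1+r)^(-n))
Denominator: 1 - (1 + 0.0327)^(-6) = 0.175568
Numerator: $185,300.00 * 0.0327 = 6059.31
PMT = 6059.31 / 0.175568 = $34,512.65

$34,512.65


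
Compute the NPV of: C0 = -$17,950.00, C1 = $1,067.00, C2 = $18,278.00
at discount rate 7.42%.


Formula: NPV = C0 + C1/(1+r) + C2/(1+r)^2
Discount C1: $1,067.00 / (1 + 0.0742) = $993.30
Discount C2: $18,278.00 / (1 + 0.0742)^2 = $15,840.12
NPV = -$17,950.00 + $993.30 + $15,840.12 = -$1,116.59

-$1,116.59


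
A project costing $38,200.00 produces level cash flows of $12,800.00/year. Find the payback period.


Formula: Payback = investment / annual cash flow
Substituting: Payback = $38,200.00 / $12,800.00
Payback = 2.9844 years

2.9844 years


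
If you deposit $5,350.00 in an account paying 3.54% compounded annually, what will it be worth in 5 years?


Formula: FV = P * (1 + r)^n
Substituting: FV = $5,350.00 * (1 + 0.0354)^5
Growth factor: (1.0354)^5 = 1.189983
FV = $5,350.00 * 1.189983 = $6,366.41

$6,366.41


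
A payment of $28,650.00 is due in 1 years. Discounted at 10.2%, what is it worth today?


Formula: PV = FV / (1 + r)^n
Substituting: PV = $28,650.00 / (1 + 0.102)^1
Discount factor: (1.102)^1 = 1.102
PV = $28,650.00 / 1.102 = $25,998.19

$25,998.19


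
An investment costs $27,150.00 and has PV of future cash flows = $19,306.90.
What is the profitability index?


Formula: PI = PV(cash flows) / initial investment
Substituting: PI = $19,306.90 / $27,150.00
PI = 0.7111

0.7111


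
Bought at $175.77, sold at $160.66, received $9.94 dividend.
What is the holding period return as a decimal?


Formula: HPR = (P1 - P0 + D) / P0
Gain: $160.66 - $175.77 + $9.94 = -$5.17
HPR = -$5.17 / $175.77 = -0.0294

-0.0294


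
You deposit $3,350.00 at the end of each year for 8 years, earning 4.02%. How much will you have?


Formula: FV = PMT * ((1+r)^n - 1) / r
Growth factor: (1 + 0.0402)^8 = 1.370676
Numerator: 1.370676 - 1 = 0.370676
FV = $3,350.00 * 0.370676 / 0.0402 = $30,889.66

$30,889.66
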